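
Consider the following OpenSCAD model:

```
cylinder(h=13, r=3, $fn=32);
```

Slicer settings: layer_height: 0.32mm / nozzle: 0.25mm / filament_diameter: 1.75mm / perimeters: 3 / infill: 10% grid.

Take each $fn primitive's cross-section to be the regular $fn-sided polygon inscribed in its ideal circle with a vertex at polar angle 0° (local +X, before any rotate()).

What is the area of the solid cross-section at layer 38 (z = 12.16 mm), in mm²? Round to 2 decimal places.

28.09 mm²

At z = 12.16 mm: the r=3 cylinder contributes a regular 32-gon of circumradius 3 (area = (32/2)·3.000²·sin(360°/32) = 28.09 mm²). Overall, the cross-section is a single solid region. Net area = 28.09 mm².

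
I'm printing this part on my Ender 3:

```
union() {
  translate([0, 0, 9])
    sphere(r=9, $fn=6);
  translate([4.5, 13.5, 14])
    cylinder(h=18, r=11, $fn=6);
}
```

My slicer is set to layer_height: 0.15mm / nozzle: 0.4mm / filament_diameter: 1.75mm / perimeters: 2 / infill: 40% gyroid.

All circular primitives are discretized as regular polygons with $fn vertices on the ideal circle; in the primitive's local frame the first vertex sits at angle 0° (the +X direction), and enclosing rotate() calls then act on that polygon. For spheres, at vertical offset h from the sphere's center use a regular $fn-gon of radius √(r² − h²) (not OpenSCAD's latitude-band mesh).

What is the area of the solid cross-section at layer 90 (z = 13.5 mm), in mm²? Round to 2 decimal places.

At z = 13.5 mm: the r=9 sphere slices to a regular 6-gon of circumradius 7.794 (√(r²−h²) with h=4.5 from center) (area = (6/2)·7.794²·sin(360°/6) = 157.83 mm²); the cylinder at (4.5, 13.5) is not intersected at this z (z outside [14, 32]); Merging all regions: only the r=9 sphere is present, so the union is just that shape — area = 157.83 mm². Overall, the cross-section is a single solid region. Net area = 157.83 mm².

157.83 mm²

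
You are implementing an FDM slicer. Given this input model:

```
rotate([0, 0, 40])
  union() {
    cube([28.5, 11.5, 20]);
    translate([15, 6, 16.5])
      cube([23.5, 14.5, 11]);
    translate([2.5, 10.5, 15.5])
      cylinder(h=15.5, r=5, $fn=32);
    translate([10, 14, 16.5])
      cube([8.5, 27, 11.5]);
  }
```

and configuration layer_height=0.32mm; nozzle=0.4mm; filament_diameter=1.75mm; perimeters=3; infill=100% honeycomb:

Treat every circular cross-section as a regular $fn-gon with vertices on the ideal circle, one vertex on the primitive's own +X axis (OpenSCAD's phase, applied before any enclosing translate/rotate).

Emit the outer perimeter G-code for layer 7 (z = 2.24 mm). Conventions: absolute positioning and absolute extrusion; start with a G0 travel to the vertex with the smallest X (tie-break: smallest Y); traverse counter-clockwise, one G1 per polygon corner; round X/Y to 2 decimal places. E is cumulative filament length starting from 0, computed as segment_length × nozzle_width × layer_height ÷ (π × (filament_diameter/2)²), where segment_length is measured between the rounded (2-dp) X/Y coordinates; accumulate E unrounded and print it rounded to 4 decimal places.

At z = 2.24 mm: the cube is present — its section is the full 28.5×11.5 rectangle; the cube at (15, 6) is absent (z outside [16.5, 27.5]); the cylinder at (2.5, 10.5) does not reach this height (z outside [15.5, 31]); the cube at (10, 14) is not intersected at this z (z outside [16.5, 28]); Combining (union): only the 28.5×11.5 cube is present, so the union is just that shape — 1 connected region; (rotated 40° about Z; rotation is an isometry so areas/perimeters/island counts are preserved). The outline is a single polygon with 4 vertices. Extrusion per mm of travel: 0.4 × 0.32 / (π × 0.875²) = 0.053216. Accumulating E over each segment gives final E = 4.2570.

G0 X-7.39 Y8.81 Z2.24
G1 X0.00 Y0.00 E0.6119
G1 X21.83 Y18.32 E2.1285
G1 X14.44 Y27.13 E2.7405
G1 X-7.39 Y8.81 E4.2570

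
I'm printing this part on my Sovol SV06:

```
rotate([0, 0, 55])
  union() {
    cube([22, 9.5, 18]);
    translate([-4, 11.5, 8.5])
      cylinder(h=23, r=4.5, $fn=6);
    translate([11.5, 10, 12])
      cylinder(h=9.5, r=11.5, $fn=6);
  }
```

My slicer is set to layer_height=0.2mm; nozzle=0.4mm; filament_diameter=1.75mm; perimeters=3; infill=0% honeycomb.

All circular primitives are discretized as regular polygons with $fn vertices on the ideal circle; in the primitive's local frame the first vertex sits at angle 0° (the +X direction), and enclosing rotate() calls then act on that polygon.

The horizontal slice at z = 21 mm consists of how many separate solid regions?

At z = 21 mm: the cube is absent (z outside [0, 18]); the cylinder at (-4, 11.5): section is a regular 6-gon, circumradius r=4.5; the cylinder at (11.5, 10): section is a regular 6-gon, circumradius r=11.5; Combining (union): the 2 present regions are separate (no shared area or edge), so areas and boundary lengths simply add and each stays a separate island — 2 connected regions; (whole slice rotated 55° about Z — lengths, areas and connectivity unchanged). The result has 2 disconnected regions.

2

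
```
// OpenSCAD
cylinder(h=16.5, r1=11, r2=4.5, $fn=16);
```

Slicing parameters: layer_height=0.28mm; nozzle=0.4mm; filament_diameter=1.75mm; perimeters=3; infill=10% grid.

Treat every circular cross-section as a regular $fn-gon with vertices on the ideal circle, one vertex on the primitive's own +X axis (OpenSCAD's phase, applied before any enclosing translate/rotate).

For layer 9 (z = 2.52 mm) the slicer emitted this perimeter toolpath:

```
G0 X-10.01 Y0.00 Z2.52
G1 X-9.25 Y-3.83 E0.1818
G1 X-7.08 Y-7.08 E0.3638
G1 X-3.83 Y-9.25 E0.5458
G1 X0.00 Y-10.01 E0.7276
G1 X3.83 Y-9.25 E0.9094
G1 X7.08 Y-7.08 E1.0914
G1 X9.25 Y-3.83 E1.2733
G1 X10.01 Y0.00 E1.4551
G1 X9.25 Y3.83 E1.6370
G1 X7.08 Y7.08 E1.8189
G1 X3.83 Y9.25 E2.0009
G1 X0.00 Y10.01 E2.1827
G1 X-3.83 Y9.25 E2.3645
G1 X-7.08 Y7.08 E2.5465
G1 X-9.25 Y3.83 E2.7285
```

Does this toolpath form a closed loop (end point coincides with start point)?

no

Start point (G0): (-10.01, 0.00). End point (last G1): the path does not return to the start — open.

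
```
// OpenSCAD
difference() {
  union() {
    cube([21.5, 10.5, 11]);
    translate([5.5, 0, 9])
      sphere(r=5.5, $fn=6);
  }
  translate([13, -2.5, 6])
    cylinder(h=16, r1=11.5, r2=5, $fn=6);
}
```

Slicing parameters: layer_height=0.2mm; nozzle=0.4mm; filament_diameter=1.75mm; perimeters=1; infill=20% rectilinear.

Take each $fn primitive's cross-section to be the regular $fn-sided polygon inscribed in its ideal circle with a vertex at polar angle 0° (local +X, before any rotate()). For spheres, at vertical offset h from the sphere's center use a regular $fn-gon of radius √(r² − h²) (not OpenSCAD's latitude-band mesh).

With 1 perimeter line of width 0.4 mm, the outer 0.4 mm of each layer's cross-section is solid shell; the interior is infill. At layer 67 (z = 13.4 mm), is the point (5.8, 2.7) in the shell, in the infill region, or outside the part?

At z = 13.4 mm: the cube is absent (z outside [0, 11]); the r=5.5 sphere at (5.5, 0) contributes a regular 6-gon of circumradius √(5.5²−4.4²) = 3.300; Combining (union): only the r=5.5 sphere at (5.5, 0) is present, so the union is just that shape — 1 connected region; the cone at (13, -2.5): at t=0.463 of its height the radius interpolates to r₁+(r₂−r₁)t = 8.494, giving a regular 6-gon of that circumradius; After the difference (first − rest): starting from that combined region, the cone at (13, -2.5) partially overlaps it — only the 11.59 mm² overlap (of its 187.44 mm²) is removed, clipping the outline — 1 connected region. Overall, the cross-section is a single solid region. The nearest boundary edge runs (3.85, 2.86)→(7.15, 2.86); distance from the point to it = 0.16 mm. The point is inside the cross-section, 0.16 mm from the nearest boundary — within the 0.4 mm shell band (1 × 0.4).

shell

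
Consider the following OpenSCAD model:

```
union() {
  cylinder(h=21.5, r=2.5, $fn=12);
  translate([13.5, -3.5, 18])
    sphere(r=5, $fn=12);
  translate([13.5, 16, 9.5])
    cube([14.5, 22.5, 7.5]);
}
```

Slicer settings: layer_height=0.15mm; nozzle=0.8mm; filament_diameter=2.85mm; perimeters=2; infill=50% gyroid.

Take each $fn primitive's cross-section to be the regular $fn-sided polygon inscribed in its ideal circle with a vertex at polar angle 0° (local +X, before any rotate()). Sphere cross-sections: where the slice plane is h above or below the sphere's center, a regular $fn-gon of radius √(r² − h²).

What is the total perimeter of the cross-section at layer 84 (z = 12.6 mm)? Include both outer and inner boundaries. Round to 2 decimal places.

At z = 12.6 mm: the r=2.5 cylinder contributes a regular 12-gon of circumradius 2.5 (perimeter = 2·12·2.500·sin(180°/12) = 15.53 mm); the sphere at (13.5, -3.5) does not reach this height (|z−center|=5.400 > r=5); the 14.5×22.5 cube at (13.5, 16) contributes its full rectangle (perimeter 74.00 mm); Merging all regions: the 2 present regions are separate (no shared area or edge), so areas and boundary lengths simply add and each stays a separate island — boundary = 89.53 mm. Overall, the cross-section has 2 separate islands. Total boundary length (outer) = 89.53 mm.

89.53 mm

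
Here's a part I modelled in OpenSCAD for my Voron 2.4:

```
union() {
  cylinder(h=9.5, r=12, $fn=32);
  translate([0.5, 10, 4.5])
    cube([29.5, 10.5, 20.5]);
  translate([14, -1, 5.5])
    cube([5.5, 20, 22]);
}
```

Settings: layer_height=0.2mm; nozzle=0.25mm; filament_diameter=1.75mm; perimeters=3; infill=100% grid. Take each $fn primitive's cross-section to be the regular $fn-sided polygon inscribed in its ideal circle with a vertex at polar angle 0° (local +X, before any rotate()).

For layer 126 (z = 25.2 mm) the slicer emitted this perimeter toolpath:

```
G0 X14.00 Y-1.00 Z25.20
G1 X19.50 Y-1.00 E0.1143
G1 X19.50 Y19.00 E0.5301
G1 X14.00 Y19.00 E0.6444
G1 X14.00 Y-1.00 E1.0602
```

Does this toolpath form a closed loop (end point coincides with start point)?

yes

Start point (G0): (14.00, -1.00). End point (last G1): the path returns to the start — closed.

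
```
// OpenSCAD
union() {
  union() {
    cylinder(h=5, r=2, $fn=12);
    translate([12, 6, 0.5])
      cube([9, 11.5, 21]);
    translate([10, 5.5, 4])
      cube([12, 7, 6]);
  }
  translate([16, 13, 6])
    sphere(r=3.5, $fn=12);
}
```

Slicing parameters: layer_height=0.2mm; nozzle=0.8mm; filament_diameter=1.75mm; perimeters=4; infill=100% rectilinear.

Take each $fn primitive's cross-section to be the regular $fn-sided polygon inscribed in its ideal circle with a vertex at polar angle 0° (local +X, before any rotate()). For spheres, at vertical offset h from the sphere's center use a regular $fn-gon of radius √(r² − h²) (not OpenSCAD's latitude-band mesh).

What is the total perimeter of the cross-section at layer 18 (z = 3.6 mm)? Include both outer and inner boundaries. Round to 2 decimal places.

At z = 3.6 mm: the r=2 cylinder gives a regular 12-gon of circumradius 2 (constant along its height) (perimeter = 2·12·2.000·sin(180°/12) = 12.42 mm); the cube at (12, 6) is present — its section is the full 9×11.5 rectangle (perimeter 41.00 mm); the cube at (10, 5.5) is absent (z outside [4, 10]); Merging all regions: the 2 present regions are separate (no shared area or edge), so areas and boundary lengths simply add and each stays a separate island — boundary = 53.42 mm; the r=3.5 sphere at (16, 13) contributes a regular 12-gon of circumradius √(3.5²−2.4²) = 2.548 (perimeter = 2·12·2.548·sin(180°/12) = 15.82 mm); Taking the union: the r=3.5 sphere at (16, 13) lies entirely inside the result so far, so the union is just the result so far — boundary = 53.42 mm. Overall, the cross-section has 2 separate islands. Total boundary length (outer) = 53.42 mm.

53.42 mm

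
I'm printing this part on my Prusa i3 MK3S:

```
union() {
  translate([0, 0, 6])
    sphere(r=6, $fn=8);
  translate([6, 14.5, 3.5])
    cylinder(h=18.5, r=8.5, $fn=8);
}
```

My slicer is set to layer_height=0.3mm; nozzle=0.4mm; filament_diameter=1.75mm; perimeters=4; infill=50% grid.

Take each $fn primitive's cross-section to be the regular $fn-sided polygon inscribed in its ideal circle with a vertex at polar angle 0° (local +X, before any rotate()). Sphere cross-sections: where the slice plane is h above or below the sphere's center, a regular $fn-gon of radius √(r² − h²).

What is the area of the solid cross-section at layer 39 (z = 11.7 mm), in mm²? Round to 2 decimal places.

At z = 11.7 mm: the r=6 sphere slices to a regular 8-gon of circumradius 1.873 (√(r²−h²) with h=5.7 from center) (area = (8/2)·1.873²·sin(360°/8) = 9.93 mm²); the r=8.5 cylinder at (6, 14.5) contributes a regular 8-gon of circumradius 8.5 (area = (8/2)·8.500²·sin(360°/8) = 204.35 mm²); Taking the union: the 2 present regions are separate (no shared area or edge), so areas and boundary lengths simply add and each stays a separate island — area = 214.28 mm². Overall, the cross-section has 2 separate islands. Net area = 214.28 mm².

214.28 mm²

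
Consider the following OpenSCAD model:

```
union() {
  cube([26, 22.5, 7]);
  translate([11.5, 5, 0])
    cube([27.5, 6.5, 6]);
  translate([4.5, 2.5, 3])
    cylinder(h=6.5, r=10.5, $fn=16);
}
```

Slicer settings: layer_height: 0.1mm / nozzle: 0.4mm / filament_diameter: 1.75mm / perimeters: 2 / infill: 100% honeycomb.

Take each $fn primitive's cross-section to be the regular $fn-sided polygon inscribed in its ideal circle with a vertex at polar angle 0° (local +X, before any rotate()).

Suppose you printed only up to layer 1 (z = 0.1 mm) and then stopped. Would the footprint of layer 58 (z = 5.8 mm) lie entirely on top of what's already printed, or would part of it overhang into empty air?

Compare the two slices. At z = 0.1: the cube is present — its section is the full 26×22.5 rectangle (area 585.00 mm²); the cube at (11.5, 5) (footprint 27.5×6.5) is included at this height (area 178.75 mm²); the cylinder at (4.5, 2.5) is not intersected at this z (z outside [3, 9.5]); Combining (union): the regions partially overlap — summed areas 763.75 mm² minus the doubly-counted overlap 94.25 mm² gives 669.50 mm² — area = 669.50 mm². At z = 5.8: the cube is present — its section is the full 26×22.5 rectangle (area 585.00 mm²); the cube at (11.5, 5) (footprint 27.5×6.5) is included at this height (area 178.75 mm²); the r=10.5 cylinder at (4.5, 2.5) gives a regular 16-gon of circumradius 10.5 (constant along its height) (area = (16/2)·10.500²·sin(360°/16) = 337.53 mm²); Combining (union): the regions partially overlap — summed areas 1101.28 mm² minus the doubly-counted overlap 260.69 mm² gives 840.59 mm² — area = 840.59 mm². Checking containment: at z = 5.8 the cross-section extends beyond the z = 0.1 cross-section by about 171.09 mm².

part overhangs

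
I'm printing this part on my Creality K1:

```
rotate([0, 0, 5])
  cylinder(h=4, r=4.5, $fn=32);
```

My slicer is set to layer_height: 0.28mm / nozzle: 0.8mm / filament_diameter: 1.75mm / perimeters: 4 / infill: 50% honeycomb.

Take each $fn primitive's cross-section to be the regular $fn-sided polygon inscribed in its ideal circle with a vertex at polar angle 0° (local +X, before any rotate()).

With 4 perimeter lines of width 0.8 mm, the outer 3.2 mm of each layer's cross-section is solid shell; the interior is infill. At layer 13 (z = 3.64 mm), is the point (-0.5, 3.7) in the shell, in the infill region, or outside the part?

At z = 3.64 mm: the r=4.5 cylinder gives a regular 32-gon of circumradius 4.5 (constant along its height); (rotated 5° about Z; rotation is an isometry so areas/perimeters/island counts are preserved). Overall, the cross-section is a single solid region. Undo the 5° rotation: the query point maps to (-0.176, 3.729) in the un-rotated model frame. The nearest boundary edge runs (0.00, 4.50)→(-0.88, 4.41); distance from the point to it = 0.75 mm. The point is inside the cross-section, 0.75 mm from the nearest boundary — within the 3.2 mm shell band (4 × 0.8).

shell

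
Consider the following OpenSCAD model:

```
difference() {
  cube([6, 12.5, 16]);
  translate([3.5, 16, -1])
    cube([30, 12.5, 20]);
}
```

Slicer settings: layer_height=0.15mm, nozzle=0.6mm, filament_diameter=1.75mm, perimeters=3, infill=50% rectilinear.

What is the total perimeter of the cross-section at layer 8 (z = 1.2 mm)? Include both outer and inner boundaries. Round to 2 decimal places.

37.00 mm

At z = 1.2 mm: the cube (footprint 6×12.5) is included at this height (perimeter 37.00 mm); the cube at (3.5, 16) (footprint 30×12.5) is included at this height (perimeter 85.00 mm); Subtracting the remaining from the first: starting from the 6×12.5 cube, the 30×12.5 cube at (3.5, 16) misses the remaining region (no effect) — boundary = 37.00 mm. Overall, the cross-section is a single solid region. Total boundary length (outer) = 37.00 mm.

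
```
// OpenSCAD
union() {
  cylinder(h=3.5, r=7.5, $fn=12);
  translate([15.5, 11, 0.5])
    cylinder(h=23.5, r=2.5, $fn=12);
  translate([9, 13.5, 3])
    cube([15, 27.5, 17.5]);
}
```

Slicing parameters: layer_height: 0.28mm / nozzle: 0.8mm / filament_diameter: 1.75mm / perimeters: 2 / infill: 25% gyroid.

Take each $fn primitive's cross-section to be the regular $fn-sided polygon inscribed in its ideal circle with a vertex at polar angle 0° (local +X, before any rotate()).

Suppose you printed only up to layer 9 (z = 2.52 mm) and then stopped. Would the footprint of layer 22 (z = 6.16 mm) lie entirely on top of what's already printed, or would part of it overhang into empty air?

part overhangs

Compare the two slices. At z = 2.52: the r=7.5 cylinder gives a regular 12-gon of circumradius 7.5 (constant along its height) (area = (12/2)·7.500²·sin(360°/12) = 168.75 mm²); the cylinder at (15.5, 11): section is a regular 12-gon, circumradius r=2.5 (area = (12/2)·2.500²·sin(360°/12) = 18.75 mm²); the cube at (9, 13.5) is absent (z outside [3, 20.5]); Merging all regions: the 2 present regions are separate (no shared area or edge), so areas and boundary lengths simply add and each stays a separate island — area = 187.50 mm². At z = 6.16: the cylinder does not reach this height (z outside [0, 3.5]); the r=2.5 cylinder at (15.5, 11) gives a regular 12-gon of circumradius 2.5 (constant along its height) (area = (12/2)·2.500²·sin(360°/12) = 18.75 mm²); the cube at (9, 13.5) (footprint 15×27.5) is included at this height (area 412.50 mm²); Combining (union): the 2 present regions are separate (no shared area or edge), so areas and boundary lengths simply add and each stays a separate island — area = 431.25 mm². Checking containment: at z = 6.16 the cross-section extends beyond the z = 2.52 cross-section by about 412.50 mm².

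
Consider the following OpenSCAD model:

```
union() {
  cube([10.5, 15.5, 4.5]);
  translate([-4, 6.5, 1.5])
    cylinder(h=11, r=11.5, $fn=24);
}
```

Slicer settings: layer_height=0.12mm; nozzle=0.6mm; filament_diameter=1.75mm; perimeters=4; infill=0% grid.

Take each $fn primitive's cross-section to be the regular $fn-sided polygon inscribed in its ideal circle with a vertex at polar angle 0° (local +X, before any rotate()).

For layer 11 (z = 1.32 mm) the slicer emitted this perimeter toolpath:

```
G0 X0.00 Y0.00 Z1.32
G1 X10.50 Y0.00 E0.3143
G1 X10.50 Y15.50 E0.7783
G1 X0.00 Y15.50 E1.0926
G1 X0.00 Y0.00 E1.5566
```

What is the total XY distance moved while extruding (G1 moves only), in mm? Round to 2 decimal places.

Sum the Euclidean lengths of each G1 segment: total = 52.00 mm.

52.00 mm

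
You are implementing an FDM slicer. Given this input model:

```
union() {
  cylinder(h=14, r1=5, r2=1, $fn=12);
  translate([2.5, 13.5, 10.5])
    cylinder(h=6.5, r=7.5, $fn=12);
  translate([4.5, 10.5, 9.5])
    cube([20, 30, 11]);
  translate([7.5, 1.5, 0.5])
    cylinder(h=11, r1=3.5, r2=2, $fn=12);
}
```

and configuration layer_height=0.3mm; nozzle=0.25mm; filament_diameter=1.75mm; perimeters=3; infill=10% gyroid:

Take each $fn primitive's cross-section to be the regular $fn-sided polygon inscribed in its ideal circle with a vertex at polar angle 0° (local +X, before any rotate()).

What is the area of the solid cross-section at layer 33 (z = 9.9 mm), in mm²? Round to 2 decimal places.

628.91 mm²

At z = 9.9 mm: the cone contributes a regular 12-gon of circumradius 2.171 (interpolated between r1=5 and r2=1 at t=0.707) (area = (12/2)·2.171²·sin(360°/12) = 14.15 mm²); the cylinder at (2.5, 13.5) is absent (z outside [10.5, 17]); the 20×30 cube at (4.5, 10.5) contributes its full rectangle (area 600.00 mm²); the cone at (7.5, 1.5) (r1=3.5→r2=2) has section circumradius 2.218 here — a regular 12-gon (area = (12/2)·2.218²·sin(360°/12) = 14.76 mm²); Merging all regions: the 3 present regions are separate (no shared area or edge), so areas and boundary lengths simply add and each stays a separate island — area = 628.91 mm². Overall, the cross-section has 3 separate islands. Net area = 628.91 mm².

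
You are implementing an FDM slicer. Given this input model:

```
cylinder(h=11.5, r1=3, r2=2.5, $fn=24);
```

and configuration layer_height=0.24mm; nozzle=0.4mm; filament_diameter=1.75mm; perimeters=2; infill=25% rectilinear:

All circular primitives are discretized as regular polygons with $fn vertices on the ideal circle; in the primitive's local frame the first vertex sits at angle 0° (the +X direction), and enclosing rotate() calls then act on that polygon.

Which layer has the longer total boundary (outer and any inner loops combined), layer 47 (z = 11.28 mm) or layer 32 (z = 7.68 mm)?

layer 32 (z = 7.68 mm)

Layer 47 (z = 11.28): the cone contributes a regular 24-gon of circumradius 2.510 (interpolated between r1=3 and r2=2.5 at t=0.981) (perimeter = 2·24·2.510·sin(180°/24) = 15.72 mm). So its perimeter = 15.72 mm. Layer 32 (z = 7.68): the cone: at t=0.668 of its height the radius interpolates to r₁+(r₂−r₁)t = 2.666, giving a regular 24-gon of that circumradius (perimeter = 2·24·2.666·sin(180°/24) = 16.70 mm). So its perimeter = 16.70 mm. Layer 32 is larger (16.70 vs 15.72 mm).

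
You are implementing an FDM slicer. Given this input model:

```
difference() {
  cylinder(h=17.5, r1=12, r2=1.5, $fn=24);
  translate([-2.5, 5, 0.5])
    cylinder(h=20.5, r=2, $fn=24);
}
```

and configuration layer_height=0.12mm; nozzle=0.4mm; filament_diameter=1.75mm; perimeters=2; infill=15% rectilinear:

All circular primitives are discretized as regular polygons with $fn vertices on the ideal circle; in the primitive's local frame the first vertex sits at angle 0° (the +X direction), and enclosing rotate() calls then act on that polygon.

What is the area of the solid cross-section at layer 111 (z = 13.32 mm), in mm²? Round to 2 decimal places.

49.38 mm²

At z = 13.32 mm: the cone contributes a regular 24-gon of circumradius 4.008 (interpolated between r1=12 and r2=1.5 at t=0.761) (area = (24/2)·4.008²·sin(360°/24) = 49.89 mm²); the r=2 cylinder at (-2.5, 5) contributes a regular 24-gon of circumradius 2 (area = (24/2)·2.000²·sin(360°/24) = 12.42 mm²); After the difference (first − rest): starting from the cone (49.89 mm²), the r=2 cylinder at (-2.5, 5) partially overlaps it — only the 0.51 mm² overlap (of its 12.42 mm²) is removed, clipping the outline — area = 49.38 mm². Overall, the cross-section is a single solid region. Net area = 49.38 mm².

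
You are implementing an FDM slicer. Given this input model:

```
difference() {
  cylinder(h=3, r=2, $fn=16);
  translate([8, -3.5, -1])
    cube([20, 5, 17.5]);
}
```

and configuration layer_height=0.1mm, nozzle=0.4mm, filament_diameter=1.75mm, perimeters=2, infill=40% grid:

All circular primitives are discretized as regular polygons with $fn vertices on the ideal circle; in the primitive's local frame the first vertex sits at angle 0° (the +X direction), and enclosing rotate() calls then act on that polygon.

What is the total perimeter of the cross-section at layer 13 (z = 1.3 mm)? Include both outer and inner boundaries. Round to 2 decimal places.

At z = 1.3 mm: the r=2 cylinder gives a regular 16-gon of circumradius 2 (constant along its height) (perimeter = 2·16·2.000·sin(180°/16) = 12.49 mm); the 20×5 cube at (8, -3.5) contributes its full rectangle (perimeter 50.00 mm); Subtracting the remaining from the first: starting from the r=2 cylinder, the 20×5 cube at (8, -3.5) misses the remaining region (no effect) — boundary = 12.49 mm. Overall, the cross-section is a single solid region. Total boundary length (outer) = 12.49 mm.

12.49 mm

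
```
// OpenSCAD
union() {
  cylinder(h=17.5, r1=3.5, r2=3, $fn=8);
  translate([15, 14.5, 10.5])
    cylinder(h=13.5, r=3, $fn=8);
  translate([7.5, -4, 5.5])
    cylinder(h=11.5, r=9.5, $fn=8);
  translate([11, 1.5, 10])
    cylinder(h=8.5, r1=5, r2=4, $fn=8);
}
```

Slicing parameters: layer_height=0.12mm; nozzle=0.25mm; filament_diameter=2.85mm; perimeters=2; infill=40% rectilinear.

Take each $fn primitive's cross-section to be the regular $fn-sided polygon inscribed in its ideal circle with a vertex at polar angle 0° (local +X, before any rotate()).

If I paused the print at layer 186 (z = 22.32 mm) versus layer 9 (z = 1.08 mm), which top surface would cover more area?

layer 9 (z = 1.08 mm)

Layer 186 (z = 22.32): the cone is not intersected at this z (z outside [0, 17.5]); the cylinder at (15, 14.5): section is a regular 8-gon, circumradius r=3 (area = (8/2)·3.000²·sin(360°/8) = 25.46 mm²); the cylinder at (7.5, -4) is absent (z outside [5.5, 17]); the cone at (11, 1.5) is absent (z outside [10, 18.5]); Taking the union: only the r=3 cylinder at (15, 14.5) is present, so the union is just that shape — area = 25.46 mm². So its area = 25.46 mm². Layer 9 (z = 1.08): the cone contributes a regular 8-gon of circumradius 3.469 (interpolated between r1=3.5 and r2=3 at t=0.062) (area = (8/2)·3.469²·sin(360°/8) = 34.04 mm²); the cylinder at (15, 14.5) does not reach this height (z outside [10.5, 24]); the cylinder at (7.5, -4) does not reach this height (z outside [5.5, 17]); the cone at (11, 1.5) is absent (z outside [10, 18.5]); Combining (union): only the cone is present, so the union is just that shape — area = 34.04 mm². So its area = 34.04 mm². Layer 9 is larger (34.04 vs 25.46 mm²).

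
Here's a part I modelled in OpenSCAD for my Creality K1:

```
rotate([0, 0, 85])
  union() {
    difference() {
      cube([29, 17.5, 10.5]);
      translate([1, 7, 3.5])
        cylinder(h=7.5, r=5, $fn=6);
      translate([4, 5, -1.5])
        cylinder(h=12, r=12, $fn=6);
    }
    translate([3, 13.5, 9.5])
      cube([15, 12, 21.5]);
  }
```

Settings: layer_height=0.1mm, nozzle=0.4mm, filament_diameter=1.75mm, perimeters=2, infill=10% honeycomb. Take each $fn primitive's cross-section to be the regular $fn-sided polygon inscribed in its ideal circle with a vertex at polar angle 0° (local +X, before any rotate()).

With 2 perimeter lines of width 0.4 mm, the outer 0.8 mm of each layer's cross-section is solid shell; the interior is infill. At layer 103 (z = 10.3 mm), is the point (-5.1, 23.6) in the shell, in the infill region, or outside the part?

At z = 10.3 mm: the cube is present — its section is the full 29×17.5 rectangle; the cylinder at (1, 7): section is a regular 6-gon, circumradius r=5; the cylinder at (4, 5): section is a regular 6-gon, circumradius r=12; Subtracting the remaining from the first: starting from the 29×17.5 cube, the r=5 cylinder at (1, 7) partially overlaps it — only the 41.14 mm² overlap (of its 64.95 mm²) is removed, clipping the outline; the r=12 cylinder at (4, 5) partially overlaps it — only the 166.75 mm² overlap (of its 374.12 mm²) is removed, clipping the outline — 1 connected region; the 15×12 cube at (3, 13.5) contributes its full rectangle; Merging all regions: the regions partially overlap (shared area 45.72 mm²), so overlapping operands fuse into one piece — 1 connected region; (whole slice rotated 85° about Z — lengths, areas and connectivity unchanged). Overall, the cross-section is a single solid region. Undo the 85° rotation: the query point maps to (23.066, 7.137) in the un-rotated model frame. The nearest boundary edge runs (29.00, 17.50)→(29.00, 0.00); distance from the point to it = 5.93 mm. The point is inside the cross-section and 5.93 mm from the nearest boundary — more than the 0.8 mm shell width (2 × 0.4), so it's in the infill interior.

infill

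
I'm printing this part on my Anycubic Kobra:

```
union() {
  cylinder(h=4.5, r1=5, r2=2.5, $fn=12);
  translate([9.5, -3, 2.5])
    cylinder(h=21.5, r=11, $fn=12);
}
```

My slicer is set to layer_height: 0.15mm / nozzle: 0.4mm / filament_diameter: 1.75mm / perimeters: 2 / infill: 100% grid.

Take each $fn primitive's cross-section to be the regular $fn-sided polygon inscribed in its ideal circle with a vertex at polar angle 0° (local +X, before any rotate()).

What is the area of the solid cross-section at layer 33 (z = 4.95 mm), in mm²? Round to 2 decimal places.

363.00 mm²

At z = 4.95 mm: the cone does not reach this height (z outside [0, 4.5]); the cylinder at (9.5, -3): section is a regular 12-gon, circumradius r=11 (area = (12/2)·11.000²·sin(360°/12) = 363.00 mm²); Combining (union): only the r=11 cylinder at (9.5, -3) is present, so the union is just that shape — area = 363.00 mm². Overall, the cross-section is a single solid region. Net area = 363.00 mm².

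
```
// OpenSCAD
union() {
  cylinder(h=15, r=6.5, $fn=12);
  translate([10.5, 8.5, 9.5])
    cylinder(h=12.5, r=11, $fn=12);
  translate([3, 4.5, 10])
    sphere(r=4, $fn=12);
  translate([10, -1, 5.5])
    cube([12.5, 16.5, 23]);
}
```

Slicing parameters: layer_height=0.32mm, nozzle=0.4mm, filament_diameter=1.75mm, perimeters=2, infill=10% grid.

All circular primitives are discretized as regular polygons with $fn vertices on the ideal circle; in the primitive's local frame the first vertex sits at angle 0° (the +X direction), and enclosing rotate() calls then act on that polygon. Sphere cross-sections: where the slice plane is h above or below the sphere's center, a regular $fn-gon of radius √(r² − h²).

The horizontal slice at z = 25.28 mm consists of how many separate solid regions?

At z = 25.28 mm: the cylinder does not reach this height (z outside [0, 15]); the cylinder at (10.5, 8.5) does not reach this height (z outside [9.5, 22]); the sphere at (3, 4.5) is not intersected at this z (|z−center|=15.280 > r=4); the cube at (10, -1) is present — its section is the full 12.5×16.5 rectangle; Merging all regions: only the 12.5×16.5 cube at (10, -1) is present, so the union is just that shape — 1 connected region. The result has 1 disconnected region.

1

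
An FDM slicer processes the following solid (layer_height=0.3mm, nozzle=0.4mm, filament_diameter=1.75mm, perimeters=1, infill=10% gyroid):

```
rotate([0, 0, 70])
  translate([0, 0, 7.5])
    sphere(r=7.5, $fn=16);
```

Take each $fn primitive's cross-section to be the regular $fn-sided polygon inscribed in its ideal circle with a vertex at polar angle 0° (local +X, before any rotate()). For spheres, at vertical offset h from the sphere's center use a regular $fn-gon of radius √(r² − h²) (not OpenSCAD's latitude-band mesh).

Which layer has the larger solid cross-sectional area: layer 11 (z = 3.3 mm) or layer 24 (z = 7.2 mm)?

layer 24 (z = 7.2 mm)

Layer 11 (z = 3.3): the r=7.5 sphere contributes a regular 16-gon of circumradius √(7.5²−4.2²) = 6.214 (area = (16/2)·6.214²·sin(360°/16) = 118.20 mm²); (whole slice rotated 70° about Z — lengths, areas and connectivity unchanged). So its area = 118.20 mm². Layer 24 (z = 7.2): the r=7.5 sphere contributes a regular 16-gon of circumradius √(7.5²−0.3²) = 7.494 (area = (16/2)·7.494²·sin(360°/16) = 171.93 mm²); (whole slice rotated 70° about Z — lengths, areas and connectivity unchanged). So its area = 171.93 mm². Layer 24 is larger (171.93 vs 118.20 mm²).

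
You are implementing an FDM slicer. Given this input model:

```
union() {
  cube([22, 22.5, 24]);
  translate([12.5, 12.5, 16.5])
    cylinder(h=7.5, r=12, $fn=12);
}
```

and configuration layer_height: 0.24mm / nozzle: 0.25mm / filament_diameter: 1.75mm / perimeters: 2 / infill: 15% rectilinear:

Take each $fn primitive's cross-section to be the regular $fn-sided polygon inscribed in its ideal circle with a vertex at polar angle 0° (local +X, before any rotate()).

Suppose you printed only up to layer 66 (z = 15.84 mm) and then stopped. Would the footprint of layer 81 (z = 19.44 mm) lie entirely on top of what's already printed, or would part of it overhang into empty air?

part overhangs

Compare the two slices. At z = 15.84: the cube (footprint 22×22.5) is included at this height (area 495.00 mm²); the cylinder at (12.5, 12.5) does not reach this height (z outside [16.5, 24]); Taking the union: only the 22×22.5 cube is present, so the union is just that shape — area = 495.00 mm². At z = 19.44: the cube (footprint 22×22.5) is included at this height (area 495.00 mm²); the r=12 cylinder at (12.5, 12.5) gives a regular 12-gon of circumradius 12 (constant along its height) (area = (12/2)·12.000²·sin(360°/12) = 432.00 mm²); Taking the union: the regions partially overlap — summed areas 927.00 mm² minus the doubly-counted overlap 396.34 mm² gives 530.66 mm² — area = 530.66 mm². Checking containment: at z = 19.44 the cross-section extends beyond the z = 15.84 cross-section by about 35.66 mm².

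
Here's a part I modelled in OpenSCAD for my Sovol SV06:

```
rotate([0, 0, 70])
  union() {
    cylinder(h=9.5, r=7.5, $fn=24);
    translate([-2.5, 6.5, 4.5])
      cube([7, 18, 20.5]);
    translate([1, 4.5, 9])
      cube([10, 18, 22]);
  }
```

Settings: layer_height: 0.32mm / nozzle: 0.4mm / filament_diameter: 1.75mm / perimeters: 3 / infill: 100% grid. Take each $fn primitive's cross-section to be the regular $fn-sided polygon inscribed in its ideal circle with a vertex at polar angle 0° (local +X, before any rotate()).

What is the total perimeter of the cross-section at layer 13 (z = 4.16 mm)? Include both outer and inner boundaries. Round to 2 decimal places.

At z = 4.16 mm: the r=7.5 cylinder gives a regular 24-gon of circumradius 7.5 (constant along its height) (perimeter = 2·24·7.500·sin(180°/24) = 46.99 mm); the cube at (-2.5, 6.5) does not reach this height (z outside [4.5, 25]); the cube at (1, 4.5) does not reach this height (z outside [9, 31]); Combining (union): only the r=7.5 cylinder is present, so the union is just that shape — boundary = 46.99 mm; (rotated 70° about Z; rotation is an isometry so areas/perimeters/island counts are preserved). Overall, the cross-section is a single solid region. Total boundary length (outer) = 46.99 mm.

46.99 mm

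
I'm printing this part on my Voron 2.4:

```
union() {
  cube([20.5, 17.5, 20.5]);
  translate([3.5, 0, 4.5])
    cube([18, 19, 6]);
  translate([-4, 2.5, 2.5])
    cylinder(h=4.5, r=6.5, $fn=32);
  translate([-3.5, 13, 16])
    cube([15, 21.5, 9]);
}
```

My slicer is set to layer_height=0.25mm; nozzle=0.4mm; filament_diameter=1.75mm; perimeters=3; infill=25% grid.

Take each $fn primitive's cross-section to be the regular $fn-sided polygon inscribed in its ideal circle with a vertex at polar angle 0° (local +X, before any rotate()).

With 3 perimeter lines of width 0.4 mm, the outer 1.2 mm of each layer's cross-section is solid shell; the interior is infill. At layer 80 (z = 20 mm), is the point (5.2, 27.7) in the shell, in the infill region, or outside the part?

infill

At z = 20 mm: the cube (footprint 20.5×17.5) is included at this height; the cube at (3.5, 0) is not intersected at this z (z outside [4.5, 10.5]); the cylinder at (-4, 2.5) is absent (z outside [2.5, 7]); the cube at (-3.5, 13) (footprint 15×21.5) is included at this height; Taking the union: the regions partially overlap (shared area 51.75 mm²), so overlapping operands fuse into one piece — 1 connected region. Overall, the cross-section is a single solid region. The nearest boundary edge runs (11.50, 34.50)→(11.50, 17.50); distance from the point to it = 6.30 mm. The point is inside the cross-section and 6.30 mm from the nearest boundary — more than the 1.2 mm shell width (3 × 0.4), so it's in the infill interior.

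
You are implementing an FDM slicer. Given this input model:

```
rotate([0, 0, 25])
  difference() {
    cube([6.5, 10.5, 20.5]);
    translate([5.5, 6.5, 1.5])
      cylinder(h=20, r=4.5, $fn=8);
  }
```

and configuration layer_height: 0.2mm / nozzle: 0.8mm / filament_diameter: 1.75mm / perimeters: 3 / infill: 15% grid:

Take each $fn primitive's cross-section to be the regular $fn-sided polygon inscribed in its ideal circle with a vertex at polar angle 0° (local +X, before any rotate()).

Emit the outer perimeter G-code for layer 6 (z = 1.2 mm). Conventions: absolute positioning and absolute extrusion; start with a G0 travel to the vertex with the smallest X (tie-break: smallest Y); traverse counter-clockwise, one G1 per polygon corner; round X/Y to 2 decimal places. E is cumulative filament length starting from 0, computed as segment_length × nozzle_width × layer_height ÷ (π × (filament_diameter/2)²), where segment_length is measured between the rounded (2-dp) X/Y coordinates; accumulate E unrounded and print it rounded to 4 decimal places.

G0 X-4.44 Y9.52 Z1.20
G1 X0.00 Y0.00 E0.6988
G1 X5.89 Y2.75 E1.1312
G1 X1.45 Y12.26 E1.8293
G1 X-4.44 Y9.52 E2.2614

At z = 1.2 mm: the cube is present — its section is the full 6.5×10.5 rectangle; the cylinder at (5.5, 6.5) is absent (z outside [1.5, 21.5]); Subtracting the remaining from the first: none of the subtracted shapes is present at this height, so the 6.5×10.5 cube is unchanged — 1 connected region; (rotated 25° about Z; rotation is an isometry so areas/perimeters/island counts are preserved). The outline is a single polygon with 4 vertices. Extrusion per mm of travel: 0.8 × 0.2 / (π × 0.875²) = 0.066520. Accumulating E over each segment gives final E = 2.2614.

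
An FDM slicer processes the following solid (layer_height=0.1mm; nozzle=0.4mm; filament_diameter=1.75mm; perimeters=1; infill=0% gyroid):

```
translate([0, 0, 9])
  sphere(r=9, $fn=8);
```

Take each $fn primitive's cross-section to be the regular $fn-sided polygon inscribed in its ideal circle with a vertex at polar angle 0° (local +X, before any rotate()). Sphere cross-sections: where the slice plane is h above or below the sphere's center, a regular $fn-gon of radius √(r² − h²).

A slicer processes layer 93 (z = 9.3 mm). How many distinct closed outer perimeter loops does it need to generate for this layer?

At z = 9.3 mm: the r=9 sphere contributes a regular 8-gon of circumradius √(9²−0.3²) = 8.995. The result has 1 disconnected region.

1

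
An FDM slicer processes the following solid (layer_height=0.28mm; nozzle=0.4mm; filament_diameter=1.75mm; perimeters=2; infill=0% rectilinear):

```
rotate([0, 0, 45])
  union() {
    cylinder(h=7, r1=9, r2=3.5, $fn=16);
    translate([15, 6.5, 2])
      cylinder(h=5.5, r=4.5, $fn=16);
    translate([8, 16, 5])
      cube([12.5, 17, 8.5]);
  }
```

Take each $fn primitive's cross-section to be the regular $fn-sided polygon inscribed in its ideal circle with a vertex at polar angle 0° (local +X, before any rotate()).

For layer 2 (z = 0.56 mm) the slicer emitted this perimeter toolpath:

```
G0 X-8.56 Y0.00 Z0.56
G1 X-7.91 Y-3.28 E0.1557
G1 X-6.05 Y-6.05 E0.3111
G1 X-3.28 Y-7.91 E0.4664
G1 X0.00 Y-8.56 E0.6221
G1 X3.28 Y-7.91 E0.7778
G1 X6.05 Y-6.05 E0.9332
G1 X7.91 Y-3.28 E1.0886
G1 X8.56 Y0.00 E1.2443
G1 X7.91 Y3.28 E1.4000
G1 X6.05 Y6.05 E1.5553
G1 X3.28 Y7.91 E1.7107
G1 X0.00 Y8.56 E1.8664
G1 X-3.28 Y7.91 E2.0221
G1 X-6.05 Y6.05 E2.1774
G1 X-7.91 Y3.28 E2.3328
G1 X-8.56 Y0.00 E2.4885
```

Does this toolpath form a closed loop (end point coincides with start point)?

yes

Start point (G0): (-8.56, 0.00). End point (last G1): the path returns to the start — closed.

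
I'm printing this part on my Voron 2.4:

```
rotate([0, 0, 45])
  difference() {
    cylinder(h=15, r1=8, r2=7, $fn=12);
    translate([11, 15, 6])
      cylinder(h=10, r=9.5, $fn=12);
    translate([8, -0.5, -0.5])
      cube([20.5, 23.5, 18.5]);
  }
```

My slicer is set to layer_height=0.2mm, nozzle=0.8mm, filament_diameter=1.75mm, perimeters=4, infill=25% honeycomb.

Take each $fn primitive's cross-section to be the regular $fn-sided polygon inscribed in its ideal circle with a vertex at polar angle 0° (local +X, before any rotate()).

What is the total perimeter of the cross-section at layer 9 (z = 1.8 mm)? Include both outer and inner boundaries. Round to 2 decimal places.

At z = 1.8 mm: the cone contributes a regular 12-gon of circumradius 7.880 (interpolated between r1=8 and r2=7 at t=0.120) (perimeter = 2·12·7.880·sin(180°/12) = 48.95 mm); the cylinder at (11, 15) is not intersected at this z (z outside [6, 16]); the cube at (8, -0.5) (footprint 20.5×23.5) is included at this height (perimeter 88.00 mm); Subtracting the remaining from the first: starting from the cone, the 20.5×23.5 cube at (8, -0.5) misses the remaining region (no effect) — boundary = 48.95 mm; (rotated 45° about Z; rotation is an isometry so areas/perimeters/island counts are preserved). Overall, the cross-section is a single solid region. Total boundary length (outer) = 48.95 mm.

48.95 mm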